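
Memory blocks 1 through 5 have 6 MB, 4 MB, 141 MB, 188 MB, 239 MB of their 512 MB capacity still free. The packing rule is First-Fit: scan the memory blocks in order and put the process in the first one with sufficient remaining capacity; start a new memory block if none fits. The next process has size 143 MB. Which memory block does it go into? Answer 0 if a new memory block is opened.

4

Memory blocks with room: memory block 4 (188 MB), memory block 5 (239 MB).
The first with room is memory block 4.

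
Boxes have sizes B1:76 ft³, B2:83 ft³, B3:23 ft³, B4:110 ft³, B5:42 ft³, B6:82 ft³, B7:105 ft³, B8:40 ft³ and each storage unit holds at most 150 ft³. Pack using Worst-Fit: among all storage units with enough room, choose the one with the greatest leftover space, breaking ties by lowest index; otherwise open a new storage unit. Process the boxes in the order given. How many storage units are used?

5

B1 (76 ft³) → storage unit 1 (remaining 74 ft³)
B2 (83 ft³) → storage unit 2 (remaining 67 ft³)
B3 (23 ft³) → storage unit 1 (remaining 51 ft³)
B4 (110 ft³) → storage unit 3 (remaining 40 ft³)
B5 (42 ft³) → storage unit 2 (remaining 25 ft³)
B6 (82 ft³) → storage unit 4 (remaining 68 ft³)
B7 (105 ft³) → storage unit 5 (remaining 45 ft³)
B8 (40 ft³) → storage unit 4 (remaining 28 ft³)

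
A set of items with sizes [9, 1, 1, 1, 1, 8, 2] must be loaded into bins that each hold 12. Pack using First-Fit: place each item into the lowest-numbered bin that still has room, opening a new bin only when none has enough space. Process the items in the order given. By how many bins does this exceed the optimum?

0

First-Fit: [9,1,1,1] [1,8,2] → 2 bins.
Total size 23; any packing needs at least ⌈23/12⌉ = 2 bins.
So 2 is already optimal.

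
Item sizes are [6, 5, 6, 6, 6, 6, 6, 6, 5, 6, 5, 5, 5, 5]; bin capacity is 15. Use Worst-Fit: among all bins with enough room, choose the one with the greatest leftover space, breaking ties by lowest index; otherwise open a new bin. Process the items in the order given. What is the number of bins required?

bin 1: place 6, 9 left
bin 1: place 5, 4 left
bin 2: place 6, 9 left
bin 2: place 6, 3 left
bin 3: place 6, 9 left
bin 3: place 6, 3 left
bin 4: place 6, 9 left
bin 4: place 6, 3 left
bin 5: place 5, 10 left
bin 5: place 6, 4 left
bin 6: place 5, 10 left
bin 6: place 5, 5 left
bin 6: place 5, 0 left
bin 7: place 5, 10 left

7 bins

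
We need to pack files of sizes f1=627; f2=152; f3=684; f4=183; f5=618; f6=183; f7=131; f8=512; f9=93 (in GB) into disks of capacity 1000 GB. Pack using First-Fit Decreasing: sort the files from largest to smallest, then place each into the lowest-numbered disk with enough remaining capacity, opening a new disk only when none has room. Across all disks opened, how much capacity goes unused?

Sorted descending: 684, 627, 618, 512, 183, 183, 152, 131, 93.
684 GB → disk 1 (remaining 316 GB)
627 GB → disk 2 (remaining 373 GB)
618 GB → disk 3 (remaining 382 GB)
512 GB → disk 4 (remaining 488 GB)
183 GB → disk 1 (remaining 133 GB)
183 GB → disk 2 (remaining 190 GB)
152 GB → disk 2 (remaining 38 GB)
131 GB → disk 1 (remaining 2 GB)
93 GB → disk 3 (remaining 289 GB)
4 disks × 1000 GB = 4000 GB; used 3183 GB; unused 817 GB.

817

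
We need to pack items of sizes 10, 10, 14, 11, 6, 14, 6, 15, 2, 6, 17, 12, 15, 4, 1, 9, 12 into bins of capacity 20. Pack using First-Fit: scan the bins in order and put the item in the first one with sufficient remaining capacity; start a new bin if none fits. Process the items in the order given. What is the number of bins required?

10 bins

Put 10 in bin 1; 10 remain.
Put 10 in bin 1; 0 remain.
Put 14 in bin 2; 6 remain.
Put 11 in bin 3; 9 remain.
Put 6 in bin 2; 0 remain.
Put 14 in bin 4; 6 remain.
Put 6 in bin 3; 3 remain.
Put 15 in bin 5; 5 remain.
Put 2 in bin 3; 1 remain.
Put 6 in bin 4; 0 remain.
Put 17 in bin 6; 3 remain.
Put 12 in bin 7; 8 remain.
Put 15 in bin 8; 5 remain.
Put 4 in bin 5; 1 remain.
Put 1 in bin 3; 0 remain.
Put 9 in bin 9; 11 remain.
Put 12 in bin 10; 8 remain.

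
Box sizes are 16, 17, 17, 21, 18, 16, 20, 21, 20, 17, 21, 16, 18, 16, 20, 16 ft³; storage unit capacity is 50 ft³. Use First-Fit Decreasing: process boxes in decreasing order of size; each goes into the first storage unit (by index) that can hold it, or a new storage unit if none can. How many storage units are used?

7 storage units

Sorted descending: 21, 21, 21, 20, 20, 20, 18, 18, 17, 17, 17, 16, 16, 16, 16, 16.
storage unit 1: place 21 ft³, 29 ft³ left
storage unit 1: place 21 ft³, 8 ft³ left
storage unit 2: place 21 ft³, 29 ft³ left
storage unit 2: place 20 ft³, 9 ft³ left
storage unit 3: place 20 ft³, 30 ft³ left
storage unit 3: place 20 ft³, 10 ft³ left
storage unit 4: place 18 ft³, 32 ft³ left
storage unit 4: place 18 ft³, 14 ft³ left
storage unit 5: place 17 ft³, 33 ft³ left
storage unit 5: place 17 ft³, 16 ft³ left
storage unit 6: place 17 ft³, 33 ft³ left
storage unit 5: place 16 ft³, 0 ft³ left
storage unit 6: place 16 ft³, 17 ft³ left
storage unit 6: place 16 ft³, 1 ft³ left
storage unit 7: place 16 ft³, 34 ft³ left
storage unit 7: place 16 ft³, 18 ft³ left
Final storage units: [21,21] [21,20] [20,20] [18,18] [17,17,16] [17,16,16] [16,16].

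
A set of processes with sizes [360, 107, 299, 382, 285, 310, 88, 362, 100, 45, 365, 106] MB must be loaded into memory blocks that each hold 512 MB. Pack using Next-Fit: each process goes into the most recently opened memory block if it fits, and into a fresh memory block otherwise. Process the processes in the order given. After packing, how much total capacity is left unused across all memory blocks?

775

360 MB → memory block 1 (remaining 152 MB)
107 MB → memory block 1 (remaining 45 MB)
299 MB → memory block 2 (remaining 213 MB)
382 MB → memory block 3 (remaining 130 MB)
285 MB → memory block 4 (remaining 227 MB)
310 MB → memory block 5 (remaining 202 MB)
88 MB → memory block 5 (remaining 114 MB)
362 MB → memory block 6 (remaining 150 MB)
100 MB → memory block 6 (remaining 50 MB)
45 MB → memory block 6 (remaining 5 MB)
365 MB → memory block 7 (remaining 147 MB)
106 MB → memory block 7 (remaining 41 MB)
7 memory blocks × 512 MB = 3584 MB; used 2809 MB; unused 775 MB.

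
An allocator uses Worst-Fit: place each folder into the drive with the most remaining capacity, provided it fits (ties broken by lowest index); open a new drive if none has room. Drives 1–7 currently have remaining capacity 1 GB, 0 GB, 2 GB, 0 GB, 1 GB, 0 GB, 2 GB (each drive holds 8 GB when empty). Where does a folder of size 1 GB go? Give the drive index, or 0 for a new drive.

3

Drives with room: drive 1 (1 GB), drive 3 (2 GB), drive 5 (1 GB), drive 7 (2 GB).
Most room is drive 3 with 2 GB free.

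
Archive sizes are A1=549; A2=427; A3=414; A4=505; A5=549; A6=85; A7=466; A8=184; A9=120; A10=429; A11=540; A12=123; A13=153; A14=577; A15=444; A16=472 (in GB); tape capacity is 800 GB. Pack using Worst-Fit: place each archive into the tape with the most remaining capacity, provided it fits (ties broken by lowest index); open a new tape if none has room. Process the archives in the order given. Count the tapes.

tape 1: place A1 (549 GB), 251 GB left
tape 2: place A2 (427 GB), 373 GB left
tape 3: place A3 (414 GB), 386 GB left
tape 4: place A4 (505 GB), 295 GB left
tape 5: place A5 (549 GB), 251 GB left
tape 3: place A6 (85 GB), 301 GB left
tape 6: place A7 (466 GB), 334 GB left
tape 2: place A8 (184 GB), 189 GB left
tape 6: place A9 (120 GB), 214 GB left
tape 7: place A10 (429 GB), 371 GB left
tape 8: place A11 (540 GB), 260 GB left
tape 7: place A12 (123 GB), 248 GB left
tape 3: place A13 (153 GB), 148 GB left
tape 9: place A14 (577 GB), 223 GB left
tape 10: place A15 (444 GB), 356 GB left
tape 11: place A16 (472 GB), 328 GB left
Final tapes: [549] [427,184] [414,85,153] [505] [549] [466,120] [429,123] [540] [577] [444] [472].

11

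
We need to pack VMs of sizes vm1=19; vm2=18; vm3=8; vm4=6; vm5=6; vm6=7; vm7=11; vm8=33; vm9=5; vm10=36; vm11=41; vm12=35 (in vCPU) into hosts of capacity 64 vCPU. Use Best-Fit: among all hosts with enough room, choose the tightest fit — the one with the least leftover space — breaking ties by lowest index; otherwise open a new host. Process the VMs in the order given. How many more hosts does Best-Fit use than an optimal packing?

1

Best-Fit: [19,18,8,6,6,7] [11,33,5] [36] [41] [35] → 5 hosts.
Total size 225 vCPU; any packing needs at least ⌈225/64⌉ = 4 hosts.
An optimal packing achieves that bound: [41,19] [36,18,8] [35,11,7,6,5] [33,6] → 4 hosts.
Excess: 5 − 4 = 1.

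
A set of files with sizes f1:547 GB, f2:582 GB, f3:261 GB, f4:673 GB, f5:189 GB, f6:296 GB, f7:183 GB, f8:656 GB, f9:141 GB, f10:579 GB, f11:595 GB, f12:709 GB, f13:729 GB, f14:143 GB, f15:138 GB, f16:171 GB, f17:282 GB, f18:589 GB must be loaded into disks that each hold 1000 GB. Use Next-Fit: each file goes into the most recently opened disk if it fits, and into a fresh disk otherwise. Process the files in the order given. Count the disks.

11

f1 (547 GB) → disk 1 (remaining 453 GB)
f2 (582 GB) → disk 2 (remaining 418 GB)
f3 (261 GB) → disk 2 (remaining 157 GB)
f4 (673 GB) → disk 3 (remaining 327 GB)
f5 (189 GB) → disk 3 (remaining 138 GB)
f6 (296 GB) → disk 4 (remaining 704 GB)
f7 (183 GB) → disk 4 (remaining 521 GB)
f8 (656 GB) → disk 5 (remaining 344 GB)
f9 (141 GB) → disk 5 (remaining 203 GB)
f10 (579 GB) → disk 6 (remaining 421 GB)
f11 (595 GB) → disk 7 (remaining 405 GB)
f12 (709 GB) → disk 8 (remaining 291 GB)
f13 (729 GB) → disk 9 (remaining 271 GB)
f14 (143 GB) → disk 9 (remaining 128 GB)
f15 (138 GB) → disk 10 (remaining 862 GB)
f16 (171 GB) → disk 10 (remaining 691 GB)
f17 (282 GB) → disk 10 (remaining 409 GB)
f18 (589 GB) → disk 11 (remaining 411 GB)
Final disks: [547] [582,261] [673,189] [296,183] [656,141] [579] [595] [709] [729,143] [138,171,282] [589].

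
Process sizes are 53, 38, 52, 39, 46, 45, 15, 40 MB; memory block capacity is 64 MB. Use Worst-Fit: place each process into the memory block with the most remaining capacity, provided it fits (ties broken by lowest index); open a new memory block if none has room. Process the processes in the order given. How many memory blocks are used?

7 memory blocks

53 MB → memory block 1 (remaining 11 MB)
38 MB → memory block 2 (remaining 26 MB)
52 MB → memory block 3 (remaining 12 MB)
39 MB → memory block 4 (remaining 25 MB)
46 MB → memory block 5 (remaining 18 MB)
45 MB → memory block 6 (remaining 19 MB)
15 MB → memory block 2 (remaining 11 MB)
40 MB → memory block 7 (remaining 24 MB)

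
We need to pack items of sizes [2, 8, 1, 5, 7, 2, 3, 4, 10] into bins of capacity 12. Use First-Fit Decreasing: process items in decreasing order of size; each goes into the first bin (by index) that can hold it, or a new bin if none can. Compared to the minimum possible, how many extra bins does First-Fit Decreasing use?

0

First-Fit Decreasing: [10,2] [8,4] [7,5] [3,2,1] → 4 bins.
Total size 42; any packing needs at least ⌈42/12⌉ = 4 bins.
So 4 is already optimal.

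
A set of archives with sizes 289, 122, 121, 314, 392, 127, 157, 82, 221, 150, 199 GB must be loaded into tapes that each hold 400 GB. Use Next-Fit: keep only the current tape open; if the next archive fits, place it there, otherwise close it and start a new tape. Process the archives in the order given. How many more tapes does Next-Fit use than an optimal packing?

Next-Fit: [289] [122,121] [314] [392] [127,157,82] [221,150] [199] → 7 tapes.
Total size 2174 GB; any packing needs at least ⌈2174/400⌉ = 6 tapes.
An optimal packing achieves that bound: [392] [314,82] [289] [221,157] [199,150] [127,122,121] → 6 tapes.
Excess: 7 − 6 = 1.

1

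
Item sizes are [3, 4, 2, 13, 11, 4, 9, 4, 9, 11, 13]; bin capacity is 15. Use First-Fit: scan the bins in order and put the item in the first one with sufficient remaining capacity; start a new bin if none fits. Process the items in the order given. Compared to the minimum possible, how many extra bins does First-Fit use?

1

First-Fit: [3,4,2,4] [13] [11,4] [9] [9] [11] [13] → 7 bins.
Total size 83; any packing needs at least ⌈83/15⌉ = 6 bins.
An optimal packing achieves that bound: [13,2] [13] [11,4] [11,4] [9,4] [9,3] → 6 bins.
Excess: 7 − 6 = 1.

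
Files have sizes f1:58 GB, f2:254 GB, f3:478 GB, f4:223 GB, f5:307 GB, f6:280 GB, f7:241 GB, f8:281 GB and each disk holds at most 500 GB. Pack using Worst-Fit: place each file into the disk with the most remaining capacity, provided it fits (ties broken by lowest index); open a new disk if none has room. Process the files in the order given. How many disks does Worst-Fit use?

6

f1 (58 GB) → disk 1 (remaining 442 GB)
f2 (254 GB) → disk 1 (remaining 188 GB)
f3 (478 GB) → disk 2 (remaining 22 GB)
f4 (223 GB) → disk 3 (remaining 277 GB)
f5 (307 GB) → disk 4 (remaining 193 GB)
f6 (280 GB) → disk 5 (remaining 220 GB)
f7 (241 GB) → disk 3 (remaining 36 GB)
f8 (281 GB) → disk 6 (remaining 219 GB)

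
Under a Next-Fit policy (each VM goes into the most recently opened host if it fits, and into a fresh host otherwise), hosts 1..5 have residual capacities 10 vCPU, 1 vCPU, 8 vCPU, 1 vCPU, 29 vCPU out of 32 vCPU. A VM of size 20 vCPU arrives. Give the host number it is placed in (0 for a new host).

5

Next-Fit only looks at host 5, which has 29 vCPU free.
20 vCPU fits there.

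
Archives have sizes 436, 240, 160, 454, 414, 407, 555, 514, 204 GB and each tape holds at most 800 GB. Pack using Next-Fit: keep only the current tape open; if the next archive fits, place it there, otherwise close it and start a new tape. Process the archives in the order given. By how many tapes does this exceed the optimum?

0

Next-Fit: [436,240] [160,454] [414] [407] [555] [514,204] → 6 tapes.
6 archives exceed 400 GB (half the capacity), and no two of those can share a tape, so at least 6 tapes are needed.
So 6 is already optimal.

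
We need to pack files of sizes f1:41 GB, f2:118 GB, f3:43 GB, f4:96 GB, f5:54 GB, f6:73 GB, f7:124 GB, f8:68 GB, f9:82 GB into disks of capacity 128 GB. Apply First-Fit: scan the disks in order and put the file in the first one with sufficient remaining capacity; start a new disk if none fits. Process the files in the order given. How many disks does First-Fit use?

f1 (41 GB) → disk 1 (remaining 87 GB)
f2 (118 GB) → disk 2 (remaining 10 GB)
f3 (43 GB) → disk 1 (remaining 44 GB)
f4 (96 GB) → disk 3 (remaining 32 GB)
f5 (54 GB) → disk 4 (remaining 74 GB)
f6 (73 GB) → disk 4 (remaining 1 GB)
f7 (124 GB) → disk 5 (remaining 4 GB)
f8 (68 GB) → disk 6 (remaining 60 GB)
f9 (82 GB) → disk 7 (remaining 46 GB)
Final disks: [41,43] [118] [96] [54,73] [124] [68] [82].

7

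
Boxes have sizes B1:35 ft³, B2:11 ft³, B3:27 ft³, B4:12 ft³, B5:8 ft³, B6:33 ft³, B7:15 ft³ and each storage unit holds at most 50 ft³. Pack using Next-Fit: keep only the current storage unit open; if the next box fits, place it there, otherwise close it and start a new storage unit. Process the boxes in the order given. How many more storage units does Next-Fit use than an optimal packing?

0

Next-Fit: [35,11] [27,12,8] [33,15] → 3 storage units.
Total size 141 ft³; any packing needs at least ⌈141/50⌉ = 3 storage units.
So 3 is already optimal.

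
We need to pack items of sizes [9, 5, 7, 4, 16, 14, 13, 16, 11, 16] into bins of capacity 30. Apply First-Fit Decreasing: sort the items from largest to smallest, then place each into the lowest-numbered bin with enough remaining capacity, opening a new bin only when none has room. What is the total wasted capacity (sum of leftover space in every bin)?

Sorted descending: 16, 16, 16, 14, 13, 11, 9, 7, 5, 4.
bin 1: place 16, 14 left
bin 2: place 16, 14 left
bin 3: place 16, 14 left
bin 1: place 14, 0 left
bin 2: place 13, 1 left
bin 3: place 11, 3 left
bin 4: place 9, 21 left
bin 4: place 7, 14 left
bin 4: place 5, 9 left
bin 4: place 4, 5 left
4 bins × 30 = 120; used 111; unused 9.

9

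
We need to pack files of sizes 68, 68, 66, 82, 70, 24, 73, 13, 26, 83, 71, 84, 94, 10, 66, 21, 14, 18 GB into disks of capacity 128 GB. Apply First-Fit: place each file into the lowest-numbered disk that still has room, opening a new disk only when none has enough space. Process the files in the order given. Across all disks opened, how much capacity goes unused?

Put 68 GB in disk 1; 60 GB remain.
Put 68 GB in disk 2; 60 GB remain.
Put 66 GB in disk 3; 62 GB remain.
Put 82 GB in disk 4; 46 GB remain.
Put 70 GB in disk 5; 58 GB remain.
Put 24 GB in disk 1; 36 GB remain.
Put 73 GB in disk 6; 55 GB remain.
Put 13 GB in disk 1; 23 GB remain.
Put 26 GB in disk 2; 34 GB remain.
Put 83 GB in disk 7; 45 GB remain.
Put 71 GB in disk 8; 57 GB remain.
Put 84 GB in disk 9; 44 GB remain.
Put 94 GB in disk 10; 34 GB remain.
Put 10 GB in disk 1; 13 GB remain.
Put 66 GB in disk 11; 62 GB remain.
Put 21 GB in disk 2; 13 GB remain.
Put 14 GB in disk 3; 48 GB remain.
Put 18 GB in disk 3; 30 GB remain.
11 disks × 128 GB = 1408 GB; used 951 GB; unused 457 GB.

457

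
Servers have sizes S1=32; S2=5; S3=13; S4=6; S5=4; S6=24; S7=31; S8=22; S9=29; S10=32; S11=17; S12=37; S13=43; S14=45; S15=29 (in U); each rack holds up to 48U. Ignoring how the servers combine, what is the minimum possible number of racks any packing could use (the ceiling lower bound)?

8 racks

Total size = 32 + 5 + 13 + 6 + 4 + 24 + 31 + 22 + 29 + 32 + 17 + 37 + 43 + 45 + 29 = 369U.
⌈369 / 48⌉ = 8.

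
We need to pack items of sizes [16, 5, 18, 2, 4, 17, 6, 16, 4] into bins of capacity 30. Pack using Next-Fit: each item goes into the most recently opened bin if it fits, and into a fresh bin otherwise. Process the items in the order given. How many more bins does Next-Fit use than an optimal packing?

0

Next-Fit: [16,5] [18,2,4] [17,6] [16,4] → 4 bins.
4 items exceed 15 (half the capacity), and no two of those can share a bin, so at least 4 bins are needed.
So 4 is already optimal.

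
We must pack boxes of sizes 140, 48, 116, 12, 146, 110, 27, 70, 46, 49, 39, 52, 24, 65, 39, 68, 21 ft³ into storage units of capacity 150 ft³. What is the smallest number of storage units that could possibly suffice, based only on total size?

Total size = 140 + 48 + 116 + 12 + 146 + 110 + 27 + 70 + 46 + 49 + 39 + 52 + 24 + 65 + 39 + 68 + 21 = 1072 ft³.
⌈1072 / 150⌉ = 8.

8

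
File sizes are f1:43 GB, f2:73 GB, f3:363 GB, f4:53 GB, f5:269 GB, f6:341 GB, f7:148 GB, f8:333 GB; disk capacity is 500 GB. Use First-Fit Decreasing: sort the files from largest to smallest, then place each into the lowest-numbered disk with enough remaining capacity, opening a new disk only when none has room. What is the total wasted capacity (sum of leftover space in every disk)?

Sorted descending: 363, 341, 333, 269, 148, 73, 53, 43.
disk 1: place 363 GB, 137 GB left
disk 2: place 341 GB, 159 GB left
disk 3: place 333 GB, 167 GB left
disk 4: place 269 GB, 231 GB left
disk 2: place 148 GB, 11 GB left
disk 1: place 73 GB, 64 GB left
disk 1: place 53 GB, 11 GB left
disk 3: place 43 GB, 124 GB left
4 disks × 500 GB = 2000 GB; used 1623 GB; unused 377 GB.

377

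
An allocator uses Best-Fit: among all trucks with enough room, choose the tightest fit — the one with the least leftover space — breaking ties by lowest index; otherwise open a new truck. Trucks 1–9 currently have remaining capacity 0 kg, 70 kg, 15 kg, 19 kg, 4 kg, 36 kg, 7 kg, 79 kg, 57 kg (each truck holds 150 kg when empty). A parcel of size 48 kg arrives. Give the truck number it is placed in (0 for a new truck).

Trucks with room: truck 2 (70 kg), truck 8 (79 kg), truck 9 (57 kg).
Tightest fit is truck 9 with 57 kg free.

9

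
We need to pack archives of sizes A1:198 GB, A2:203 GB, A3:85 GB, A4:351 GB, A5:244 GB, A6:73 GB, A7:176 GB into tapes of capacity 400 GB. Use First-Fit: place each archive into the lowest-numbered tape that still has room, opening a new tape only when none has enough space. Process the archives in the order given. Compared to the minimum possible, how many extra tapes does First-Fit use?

0

First-Fit: [198,85,73] [203,176] [351] [244] → 4 tapes.
Total size 1330 GB; any packing needs at least ⌈1330/400⌉ = 4 tapes.
So 4 is already optimal.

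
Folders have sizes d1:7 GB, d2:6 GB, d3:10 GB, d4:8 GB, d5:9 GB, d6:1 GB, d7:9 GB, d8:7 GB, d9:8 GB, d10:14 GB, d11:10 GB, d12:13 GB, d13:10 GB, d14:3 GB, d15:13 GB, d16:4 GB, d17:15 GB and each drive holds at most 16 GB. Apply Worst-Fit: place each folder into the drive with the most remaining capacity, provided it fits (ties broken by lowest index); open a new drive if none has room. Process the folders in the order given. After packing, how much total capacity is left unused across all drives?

Put d1 (7 GB) in drive 1; 9 GB remain.
Put d2 (6 GB) in drive 1; 3 GB remain.
Put d3 (10 GB) in drive 2; 6 GB remain.
Put d4 (8 GB) in drive 3; 8 GB remain.
Put d5 (9 GB) in drive 4; 7 GB remain.
Put d6 (1 GB) in drive 3; 7 GB remain.
Put d7 (9 GB) in drive 5; 7 GB remain.
Put d8 (7 GB) in drive 3; 0 GB remain.
Put d9 (8 GB) in drive 6; 8 GB remain.
Put d10 (14 GB) in drive 7; 2 GB remain.
Put d11 (10 GB) in drive 8; 6 GB remain.
Put d12 (13 GB) in drive 9; 3 GB remain.
Put d13 (10 GB) in drive 10; 6 GB remain.
Put d14 (3 GB) in drive 6; 5 GB remain.
Put d15 (13 GB) in drive 11; 3 GB remain.
Put d16 (4 GB) in drive 4; 3 GB remain.
Put d17 (15 GB) in drive 12; 1 GB remain.
12 drives × 16 GB = 192 GB; used 147 GB; unused 45 GB.

45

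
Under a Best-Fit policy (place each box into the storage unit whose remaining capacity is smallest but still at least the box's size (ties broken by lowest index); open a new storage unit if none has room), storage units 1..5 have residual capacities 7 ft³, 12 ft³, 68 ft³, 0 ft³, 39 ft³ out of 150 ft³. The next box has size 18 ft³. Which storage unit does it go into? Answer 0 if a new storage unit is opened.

5

Storage units with room: storage unit 3 (68 ft³), storage unit 5 (39 ft³).
Tightest fit is storage unit 5 with 39 ft³ free.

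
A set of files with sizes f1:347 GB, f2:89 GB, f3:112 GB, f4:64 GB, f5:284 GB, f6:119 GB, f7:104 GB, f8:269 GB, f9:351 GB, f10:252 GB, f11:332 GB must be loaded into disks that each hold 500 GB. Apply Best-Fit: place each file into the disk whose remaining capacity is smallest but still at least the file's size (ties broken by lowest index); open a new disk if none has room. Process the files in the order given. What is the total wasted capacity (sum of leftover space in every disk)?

f1 (347 GB) → disk 1 (remaining 153 GB)
f2 (89 GB) → disk 1 (remaining 64 GB)
f3 (112 GB) → disk 2 (remaining 388 GB)
f4 (64 GB) → disk 1 (remaining 0 GB)
f5 (284 GB) → disk 2 (remaining 104 GB)
f6 (119 GB) → disk 3 (remaining 381 GB)
f7 (104 GB) → disk 2 (remaining 0 GB)
f8 (269 GB) → disk 3 (remaining 112 GB)
f9 (351 GB) → disk 4 (remaining 149 GB)
f10 (252 GB) → disk 5 (remaining 248 GB)
f11 (332 GB) → disk 6 (remaining 168 GB)
6 disks × 500 GB = 3000 GB; used 2323 GB; unused 677 GB.

677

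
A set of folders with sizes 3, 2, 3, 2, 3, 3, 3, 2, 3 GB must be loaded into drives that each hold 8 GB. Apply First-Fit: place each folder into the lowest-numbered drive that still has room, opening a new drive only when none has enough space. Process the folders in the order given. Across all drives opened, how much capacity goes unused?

3 GB → drive 1 (remaining 5 GB)
2 GB → drive 1 (remaining 3 GB)
3 GB → drive 1 (remaining 0 GB)
2 GB → drive 2 (remaining 6 GB)
3 GB → drive 2 (remaining 3 GB)
3 GB → drive 2 (remaining 0 GB)
3 GB → drive 3 (remaining 5 GB)
2 GB → drive 3 (remaining 3 GB)
3 GB → drive 3 (remaining 0 GB)
3 drives × 8 GB = 24 GB; used 24 GB; unused 0 GB.

0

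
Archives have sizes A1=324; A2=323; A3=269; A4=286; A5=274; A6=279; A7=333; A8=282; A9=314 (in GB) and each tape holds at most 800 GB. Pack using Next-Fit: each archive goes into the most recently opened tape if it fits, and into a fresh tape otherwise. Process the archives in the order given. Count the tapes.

5 tapes

tape 1: place A1 (324 GB), 476 GB left
tape 1: place A2 (323 GB), 153 GB left
tape 2: place A3 (269 GB), 531 GB left
tape 2: place A4 (286 GB), 245 GB left
tape 3: place A5 (274 GB), 526 GB left
tape 3: place A6 (279 GB), 247 GB left
tape 4: place A7 (333 GB), 467 GB left
tape 4: place A8 (282 GB), 185 GB left
tape 5: place A9 (314 GB), 486 GB left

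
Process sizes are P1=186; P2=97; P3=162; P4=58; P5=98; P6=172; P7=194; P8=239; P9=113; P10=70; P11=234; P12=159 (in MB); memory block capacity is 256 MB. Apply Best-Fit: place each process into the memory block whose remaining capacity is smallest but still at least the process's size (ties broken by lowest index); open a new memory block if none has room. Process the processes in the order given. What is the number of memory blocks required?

9

P1 (186 MB) → memory block 1 (remaining 70 MB)
P2 (97 MB) → memory block 2 (remaining 159 MB)
P3 (162 MB) → memory block 3 (remaining 94 MB)
P4 (58 MB) → memory block 1 (remaining 12 MB)
P5 (98 MB) → memory block 2 (remaining 61 MB)
P6 (172 MB) → memory block 4 (remaining 84 MB)
P7 (194 MB) → memory block 5 (remaining 62 MB)
P8 (239 MB) → memory block 6 (remaining 17 MB)
P9 (113 MB) → memory block 7 (remaining 143 MB)
P10 (70 MB) → memory block 4 (remaining 14 MB)
P11 (234 MB) → memory block 8 (remaining 22 MB)
P12 (159 MB) → memory block 9 (remaining 97 MB)
Final memory blocks: [186,58] [97,98] [162] [172,70] [194] [239] [113] [234] [159].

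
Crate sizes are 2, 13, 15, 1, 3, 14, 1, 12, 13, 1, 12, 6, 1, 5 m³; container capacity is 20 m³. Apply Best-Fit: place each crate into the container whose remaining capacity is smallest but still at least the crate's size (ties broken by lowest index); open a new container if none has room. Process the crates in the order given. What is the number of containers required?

Put 2 m³ in container 1; 18 m³ remain.
Put 13 m³ in container 1; 5 m³ remain.
Put 15 m³ in container 2; 5 m³ remain.
Put 1 m³ in container 1; 4 m³ remain.
Put 3 m³ in container 1; 1 m³ remain.
Put 14 m³ in container 3; 6 m³ remain.
Put 1 m³ in container 1; 0 m³ remain.
Put 12 m³ in container 4; 8 m³ remain.
Put 13 m³ in container 5; 7 m³ remain.
Put 1 m³ in container 2; 4 m³ remain.
Put 12 m³ in container 6; 8 m³ remain.
Put 6 m³ in container 3; 0 m³ remain.
Put 1 m³ in container 2; 3 m³ remain.
Put 5 m³ in container 5; 2 m³ remain.
Final containers: [2,13,1,3,1] [15,1,1] [14,6] [12] [13,5] [12].

6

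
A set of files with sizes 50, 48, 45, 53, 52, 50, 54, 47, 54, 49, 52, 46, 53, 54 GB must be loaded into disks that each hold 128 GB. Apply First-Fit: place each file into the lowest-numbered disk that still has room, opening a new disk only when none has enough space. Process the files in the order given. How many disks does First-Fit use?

7 disks

50 GB → disk 1 (remaining 78 GB)
48 GB → disk 1 (remaining 30 GB)
45 GB → disk 2 (remaining 83 GB)
53 GB → disk 2 (remaining 30 GB)
52 GB → disk 3 (remaining 76 GB)
50 GB → disk 3 (remaining 26 GB)
54 GB → disk 4 (remaining 74 GB)
47 GB → disk 4 (remaining 27 GB)
54 GB → disk 5 (remaining 74 GB)
49 GB → disk 5 (remaining 25 GB)
52 GB → disk 6 (remaining 76 GB)
46 GB → disk 6 (remaining 30 GB)
53 GB → disk 7 (remaining 75 GB)
54 GB → disk 7 (remaining 21 GB)
Final disks: [50,48] [45,53] [52,50] [54,47] [54,49] [52,46] [53,54].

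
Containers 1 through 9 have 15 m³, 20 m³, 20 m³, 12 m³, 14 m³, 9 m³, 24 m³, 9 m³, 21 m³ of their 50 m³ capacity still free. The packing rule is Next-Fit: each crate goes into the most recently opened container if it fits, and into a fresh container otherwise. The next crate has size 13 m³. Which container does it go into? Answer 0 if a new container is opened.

Next-Fit only looks at container 9, which has 21 m³ free.
13 m³ fits there.

9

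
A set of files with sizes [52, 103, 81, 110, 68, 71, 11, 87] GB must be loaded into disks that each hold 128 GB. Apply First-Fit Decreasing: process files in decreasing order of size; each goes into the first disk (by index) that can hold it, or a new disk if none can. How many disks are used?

Sorted descending: 110, 103, 87, 81, 71, 68, 52, 11.
110 GB → disk 1 (remaining 18 GB)
103 GB → disk 2 (remaining 25 GB)
87 GB → disk 3 (remaining 41 GB)
81 GB → disk 4 (remaining 47 GB)
71 GB → disk 5 (remaining 57 GB)
68 GB → disk 6 (remaining 60 GB)
52 GB → disk 5 (remaining 5 GB)
11 GB → disk 1 (remaining 7 GB)

6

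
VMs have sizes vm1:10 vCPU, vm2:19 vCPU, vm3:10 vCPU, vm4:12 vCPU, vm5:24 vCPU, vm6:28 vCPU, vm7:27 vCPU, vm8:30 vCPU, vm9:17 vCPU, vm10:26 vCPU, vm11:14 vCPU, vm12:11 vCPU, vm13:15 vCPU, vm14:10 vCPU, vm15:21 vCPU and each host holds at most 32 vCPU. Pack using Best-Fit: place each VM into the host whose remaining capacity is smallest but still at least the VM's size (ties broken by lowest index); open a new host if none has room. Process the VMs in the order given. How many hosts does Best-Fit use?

Put vm1 (10 vCPU) in host 1; 22 vCPU remain.
Put vm2 (19 vCPU) in host 1; 3 vCPU remain.
Put vm3 (10 vCPU) in host 2; 22 vCPU remain.
Put vm4 (12 vCPU) in host 2; 10 vCPU remain.
Put vm5 (24 vCPU) in host 3; 8 vCPU remain.
Put vm6 (28 vCPU) in host 4; 4 vCPU remain.
Put vm7 (27 vCPU) in host 5; 5 vCPU remain.
Put vm8 (30 vCPU) in host 6; 2 vCPU remain.
Put vm9 (17 vCPU) in host 7; 15 vCPU remain.
Put vm10 (26 vCPU) in host 8; 6 vCPU remain.
Put vm11 (14 vCPU) in host 7; 1 vCPU remain.
Put vm12 (11 vCPU) in host 9; 21 vCPU remain.
Put vm13 (15 vCPU) in host 9; 6 vCPU remain.
Put vm14 (10 vCPU) in host 2; 0 vCPU remain.
Put vm15 (21 vCPU) in host 10; 11 vCPU remain.
Final hosts: [10,19] [10,12,10] [24] [28] [27] [30] [17,14] [26] [11,15] [21].

10 hosts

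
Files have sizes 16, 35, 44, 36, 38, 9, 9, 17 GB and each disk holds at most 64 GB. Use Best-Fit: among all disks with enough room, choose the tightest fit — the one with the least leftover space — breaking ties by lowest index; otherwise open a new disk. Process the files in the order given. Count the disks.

Put 16 GB in disk 1; 48 GB remain.
Put 35 GB in disk 1; 13 GB remain.
Put 44 GB in disk 2; 20 GB remain.
Put 36 GB in disk 3; 28 GB remain.
Put 38 GB in disk 4; 26 GB remain.
Put 9 GB in disk 1; 4 GB remain.
Put 9 GB in disk 2; 11 GB remain.
Put 17 GB in disk 4; 9 GB remain.
Final disks: [16,35,9] [44,9] [36] [38,17].

4 disks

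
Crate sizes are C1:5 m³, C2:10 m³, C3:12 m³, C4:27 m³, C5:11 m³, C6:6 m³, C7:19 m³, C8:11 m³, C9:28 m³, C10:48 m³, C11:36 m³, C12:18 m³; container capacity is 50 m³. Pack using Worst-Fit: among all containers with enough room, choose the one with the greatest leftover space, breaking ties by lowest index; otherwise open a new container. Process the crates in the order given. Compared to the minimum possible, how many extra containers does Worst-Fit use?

1

Worst-Fit: [5,10,12,11] [27,6] [19,11] [28,18] [48] [36] → 6 containers.
Total size 231 m³; any packing needs at least ⌈231/50⌉ = 5 containers.
An optimal packing achieves that bound: [48] [36,12] [28,19] [27,18,5] [11,11,10,6] → 5 containers.
Excess: 6 − 5 = 1.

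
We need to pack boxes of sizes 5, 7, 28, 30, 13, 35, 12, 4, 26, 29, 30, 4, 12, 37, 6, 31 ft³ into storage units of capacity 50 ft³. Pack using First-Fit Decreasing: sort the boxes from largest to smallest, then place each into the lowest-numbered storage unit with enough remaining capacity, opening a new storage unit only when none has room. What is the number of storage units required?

Sorted descending: 37, 35, 31, 30, 30, 29, 28, 26, 13, 12, 12, 7, 6, 5, 4, 4.
37 ft³ → storage unit 1 (remaining 13 ft³)
35 ft³ → storage unit 2 (remaining 15 ft³)
31 ft³ → storage unit 3 (remaining 19 ft³)
30 ft³ → storage unit 4 (remaining 20 ft³)
30 ft³ → storage unit 5 (remaining 20 ft³)
29 ft³ → storage unit 6 (remaining 21 ft³)
28 ft³ → storage unit 7 (remaining 22 ft³)
26 ft³ → storage unit 8 (remaining 24 ft³)
13 ft³ → storage unit 1 (remaining 0 ft³)
12 ft³ → storage unit 2 (remaining 3 ft³)
12 ft³ → storage unit 3 (remaining 7 ft³)
7 ft³ → storage unit 3 (remaining 0 ft³)
6 ft³ → storage unit 4 (remaining 14 ft³)
5 ft³ → storage unit 4 (remaining 9 ft³)
4 ft³ → storage unit 4 (remaining 5 ft³)
4 ft³ → storage unit 4 (remaining 1 ft³)
Final storage units: [37,13] [35,12] [31,12,7] [30,6,5,4,4] [30] [29] [28] [26].

8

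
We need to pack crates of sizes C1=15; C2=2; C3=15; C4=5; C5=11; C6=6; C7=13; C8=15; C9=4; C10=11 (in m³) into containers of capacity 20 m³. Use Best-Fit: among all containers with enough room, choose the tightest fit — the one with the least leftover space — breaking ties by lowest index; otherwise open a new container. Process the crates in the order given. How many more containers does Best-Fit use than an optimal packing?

Best-Fit: [15,2] [15,5] [11,6] [13] [15,4] [11] → 6 containers.
6 crates exceed 10 m³ (half the capacity), and no two of those can share a container, so at least 6 containers are needed.
So 6 is already optimal.

0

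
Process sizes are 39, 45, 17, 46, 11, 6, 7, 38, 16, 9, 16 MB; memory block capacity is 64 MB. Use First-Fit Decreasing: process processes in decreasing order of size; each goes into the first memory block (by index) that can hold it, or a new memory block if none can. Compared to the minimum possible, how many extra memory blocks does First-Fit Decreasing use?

0

First-Fit Decreasing: [46,17] [45,16] [39,16,9] [38,11,7,6] → 4 memory blocks.
Total size 250 MB; any packing needs at least ⌈250/64⌉ = 4 memory blocks.
So 4 is already optimal.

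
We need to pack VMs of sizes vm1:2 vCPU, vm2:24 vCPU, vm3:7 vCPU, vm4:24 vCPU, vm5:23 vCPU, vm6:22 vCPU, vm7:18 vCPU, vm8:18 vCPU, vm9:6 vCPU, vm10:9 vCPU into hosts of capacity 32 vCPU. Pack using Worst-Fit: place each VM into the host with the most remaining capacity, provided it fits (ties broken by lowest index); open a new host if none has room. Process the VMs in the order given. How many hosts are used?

6

host 1: place vm1 (2 vCPU), 30 vCPU left
host 1: place vm2 (24 vCPU), 6 vCPU left
host 2: place vm3 (7 vCPU), 25 vCPU left
host 2: place vm4 (24 vCPU), 1 vCPU left
host 3: place vm5 (23 vCPU), 9 vCPU left
host 4: place vm6 (22 vCPU), 10 vCPU left
host 5: place vm7 (18 vCPU), 14 vCPU left
host 6: place vm8 (18 vCPU), 14 vCPU left
host 5: place vm9 (6 vCPU), 8 vCPU left
host 6: place vm10 (9 vCPU), 5 vCPU left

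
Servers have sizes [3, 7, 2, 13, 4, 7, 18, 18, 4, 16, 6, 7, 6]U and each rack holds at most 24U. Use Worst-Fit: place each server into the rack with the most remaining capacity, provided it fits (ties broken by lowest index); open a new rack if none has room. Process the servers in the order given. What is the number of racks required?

Put 3U in rack 1; 21U remain.
Put 7U in rack 1; 14U remain.
Put 2U in rack 1; 12U remain.
Put 13U in rack 2; 11U remain.
Put 4U in rack 1; 8U remain.
Put 7U in rack 2; 4U remain.
Put 18U in rack 3; 6U remain.
Put 18U in rack 4; 6U remain.
Put 4U in rack 1; 4U remain.
Put 16U in rack 5; 8U remain.
Put 6U in rack 5; 2U remain.
Put 7U in rack 6; 17U remain.
Put 6U in rack 6; 11U remain.
Final racks: [3,7,2,4,4] [13,7] [18] [18] [16,6] [7,6].

6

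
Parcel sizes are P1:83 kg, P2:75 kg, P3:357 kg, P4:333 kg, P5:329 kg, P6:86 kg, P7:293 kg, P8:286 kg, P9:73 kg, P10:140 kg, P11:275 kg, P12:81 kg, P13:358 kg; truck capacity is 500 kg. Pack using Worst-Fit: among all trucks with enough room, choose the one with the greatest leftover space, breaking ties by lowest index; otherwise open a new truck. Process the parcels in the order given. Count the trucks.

P1 (83 kg) → truck 1 (remaining 417 kg)
P2 (75 kg) → truck 1 (remaining 342 kg)
P3 (357 kg) → truck 2 (remaining 143 kg)
P4 (333 kg) → truck 1 (remaining 9 kg)
P5 (329 kg) → truck 3 (remaining 171 kg)
P6 (86 kg) → truck 3 (remaining 85 kg)
P7 (293 kg) → truck 4 (remaining 207 kg)
P8 (286 kg) → truck 5 (remaining 214 kg)
P9 (73 kg) → truck 5 (remaining 141 kg)
P10 (140 kg) → truck 4 (remaining 67 kg)
P11 (275 kg) → truck 6 (remaining 225 kg)
P12 (81 kg) → truck 6 (remaining 144 kg)
P13 (358 kg) → truck 7 (remaining 142 kg)
Final trucks: [83,75,333] [357] [329,86] [293,140] [286,73] [275,81] [358].

7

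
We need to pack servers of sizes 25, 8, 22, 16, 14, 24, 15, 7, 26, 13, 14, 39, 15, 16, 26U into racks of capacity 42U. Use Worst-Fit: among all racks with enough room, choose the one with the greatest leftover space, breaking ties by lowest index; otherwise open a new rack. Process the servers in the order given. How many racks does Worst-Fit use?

8

25U → rack 1 (remaining 17U)
8U → rack 1 (remaining 9U)
22U → rack 2 (remaining 20U)
16U → rack 2 (remaining 4U)
14U → rack 3 (remaining 28U)
24U → rack 3 (remaining 4U)
15U → rack 4 (remaining 27U)
7U → rack 4 (remaining 20U)
26U → rack 5 (remaining 16U)
13U → rack 4 (remaining 7U)
14U → rack 5 (remaining 2U)
39U → rack 6 (remaining 3U)
15U → rack 7 (remaining 27U)
16U → rack 7 (remaining 11U)
26U → rack 8 (remaining 16U)
Final racks: [25,8] [22,16] [14,24] [15,7,13] [26,14] [39] [15,16] [26].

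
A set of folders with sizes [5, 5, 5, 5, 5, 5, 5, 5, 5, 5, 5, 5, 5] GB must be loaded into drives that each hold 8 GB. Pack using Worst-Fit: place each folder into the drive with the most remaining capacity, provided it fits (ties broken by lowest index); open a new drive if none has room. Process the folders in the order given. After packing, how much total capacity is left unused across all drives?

Put 5 GB in drive 1; 3 GB remain.
Put 5 GB in drive 2; 3 GB remain.
Put 5 GB in drive 3; 3 GB remain.
Put 5 GB in drive 4; 3 GB remain.
Put 5 GB in drive 5; 3 GB remain.
Put 5 GB in drive 6; 3 GB remain.
Put 5 GB in drive 7; 3 GB remain.
Put 5 GB in drive 8; 3 GB remain.
Put 5 GB in drive 9; 3 GB remain.
Put 5 GB in drive 10; 3 GB remain.
Put 5 GB in drive 11; 3 GB remain.
Put 5 GB in drive 12; 3 GB remain.
Put 5 GB in drive 13; 3 GB remain.
13 drives × 8 GB = 104 GB; used 65 GB; unused 39 GB.

39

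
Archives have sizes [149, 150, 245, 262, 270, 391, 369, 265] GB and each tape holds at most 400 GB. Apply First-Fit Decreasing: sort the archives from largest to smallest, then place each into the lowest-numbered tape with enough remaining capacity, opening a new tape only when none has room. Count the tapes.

Sorted descending: 391, 369, 270, 265, 262, 245, 150, 149.
391 GB → tape 1 (remaining 9 GB)
369 GB → tape 2 (remaining 31 GB)
270 GB → tape 3 (remaining 130 GB)
265 GB → tape 4 (remaining 135 GB)
262 GB → tape 5 (remaining 138 GB)
245 GB → tape 6 (remaining 155 GB)
150 GB → tape 6 (remaining 5 GB)
149 GB → tape 7 (remaining 251 GB)
Final tapes: [391] [369] [270] [265] [262] [245,150] [149].

7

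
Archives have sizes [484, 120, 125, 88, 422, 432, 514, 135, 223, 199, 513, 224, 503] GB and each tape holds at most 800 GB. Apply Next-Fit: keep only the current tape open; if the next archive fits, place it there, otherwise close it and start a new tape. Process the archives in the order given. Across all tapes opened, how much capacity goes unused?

1618

tape 1: place 484 GB, 316 GB left
tape 1: place 120 GB, 196 GB left
tape 1: place 125 GB, 71 GB left
tape 2: place 88 GB, 712 GB left
tape 2: place 422 GB, 290 GB left
tape 3: place 432 GB, 368 GB left
tape 4: place 514 GB, 286 GB left
tape 4: place 135 GB, 151 GB left
tape 5: place 223 GB, 577 GB left
tape 5: place 199 GB, 378 GB left
tape 6: place 513 GB, 287 GB left
tape 6: place 224 GB, 63 GB left
tape 7: place 503 GB, 297 GB left
7 tapes × 800 GB = 5600 GB; used 3982 GB; unused 1618 GB.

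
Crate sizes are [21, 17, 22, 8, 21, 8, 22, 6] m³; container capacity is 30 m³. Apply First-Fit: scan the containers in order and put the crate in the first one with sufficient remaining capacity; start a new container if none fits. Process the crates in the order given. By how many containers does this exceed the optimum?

0

First-Fit: [21,8] [17,8] [22,6] [21] [22] → 5 containers.
Total size 125 m³; any packing needs at least ⌈125/30⌉ = 5 containers.
So 5 is already optimal.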